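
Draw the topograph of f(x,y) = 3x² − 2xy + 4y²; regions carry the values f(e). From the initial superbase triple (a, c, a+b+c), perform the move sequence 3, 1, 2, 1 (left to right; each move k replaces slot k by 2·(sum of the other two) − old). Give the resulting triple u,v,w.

start (3,4,5) = (f(1,0),f(0,1),f(1,1))
replace slot 3: 2·(3+4) − 5 = 9 → (3,4,9)
replace slot 1: 2·(4+9) − 3 = 23 → (23,4,9)
replace slot 2: 2·(23+9) − 4 = 60 → (23,60,9)
replace slot 1: 2·(60+9) − 23 = 115 → (115,60,9)

115,60,9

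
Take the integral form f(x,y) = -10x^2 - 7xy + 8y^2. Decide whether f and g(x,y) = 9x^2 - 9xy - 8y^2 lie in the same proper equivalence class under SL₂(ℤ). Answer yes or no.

D₁ = 369, D₂ = 369
river cycle of f (length 16): (8, 7, -10), (-10, 13, 5), (5, 17, -4), (-4, 15, 9), (9, 3, -10), (-10, 17, 2), (2, 19, -1), (-1, 19, 2), (2, 17, -10), (-10, 3, 9), … (6 more)
river cycle of g (length 16): (-8, 9, 9), (9, 9, -8), (-8, 7, 10), (10, 13, -5), (-5, 17, 4), (4, 15, -9), (-9, 3, 10), (10, 17, -2), (-2, 19, 1), (1, 19, -2), … (6 more)
cycles differ ⇒ inequivalent

no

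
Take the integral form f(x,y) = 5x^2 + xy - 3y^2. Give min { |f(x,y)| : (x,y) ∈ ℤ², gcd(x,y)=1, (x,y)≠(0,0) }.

descent: ρ → (-3,5,3)  [lands on river]
river: ρ → (3,7,-1)
river: ρ → (-1,7,3)
river: ρ → (3,5,-3)
river: ρ → (-3,7,1)
river: ρ → (1,7,-3)
closes: descent 1, river 6
min |a| on river = 1

1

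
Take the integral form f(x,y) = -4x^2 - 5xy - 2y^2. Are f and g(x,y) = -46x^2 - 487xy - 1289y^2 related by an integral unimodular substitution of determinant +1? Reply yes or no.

D₁ = -7, D₂ = -7
f is negative-definite; reduce −f:
−f: translate: b→-3 (≡5 mod 8), so (4,5,2)→(4,-3,1)
−f: flip: (4,-3,1)→(1,3,4)
−f: translate: b→1 (≡3 mod 2), so (1,3,4)→(1,1,2)
−f: reduced (well bottom): (1,1,2) with a≤c, −a<b≤a
flip sign back: reduced form of f is (-1,-1,-2)
g is negative-definite; reduce −g:
−g: translate: b→27 (≡487 mod 92), so (46,487,1289)→(46,27,4)
−g: flip: (46,27,4)→(4,-27,46)
−g: translate: b→-3 (≡-27 mod 8), so (4,-27,46)→(4,-3,1)
−g: flip: (4,-3,1)→(1,3,4)
−g: translate: b→1 (≡3 mod 2), so (1,3,4)→(1,1,2)
−g: reduced (well bottom): (1,1,2) with a≤c, −a<b≤a
flip sign back: reduced form of g is (-1,-1,-2)
reduced forms (-1, -1, -2) vs (-1, -1, -2) ⇒ equivalent

yes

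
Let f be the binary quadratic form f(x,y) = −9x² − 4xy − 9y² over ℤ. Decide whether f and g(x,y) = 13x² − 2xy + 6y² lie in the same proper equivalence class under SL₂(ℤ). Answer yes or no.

D₁ = -308, D₂ = -308
f is negative-definite; reduce −f:
−f: reduced (well bottom): (9,4,9) with a≤c, −a<b≤a
flip sign back: reduced form of f is (-9,-4,-9)
g: flip: (13,-2,6)→(6,2,13)
g: reduced (well bottom): (6,2,13) with a≤c, −a<b≤a
reduced forms (-9, -4, -9) vs (6, 2, 13) ⇒ inequivalent

no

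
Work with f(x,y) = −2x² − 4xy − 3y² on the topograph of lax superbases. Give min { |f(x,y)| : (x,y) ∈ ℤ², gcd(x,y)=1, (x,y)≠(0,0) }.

translate: b→0 (≡4 mod 4), so (2,4,3)→(2,0,1)
flip: (2,0,1)→(1,0,2)
reduced (well bottom): (1,0,2) with a≤c, −a<b≤a
well minimum |f| = |-1| = 1 (negative-definite)

1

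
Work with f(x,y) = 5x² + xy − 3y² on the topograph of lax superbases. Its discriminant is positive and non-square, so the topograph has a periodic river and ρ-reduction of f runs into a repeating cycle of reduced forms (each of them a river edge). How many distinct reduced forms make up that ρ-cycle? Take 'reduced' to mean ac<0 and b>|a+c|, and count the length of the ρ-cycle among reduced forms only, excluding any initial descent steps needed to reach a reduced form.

D = 61, ⌊√D⌋ = 7
descent: ρ → (-3,5,3)  [lands on river]
river: ρ → (3,7,-1)
river: ρ → (-1,7,3)
river: ρ → (3,5,-3)
river: ρ → (-3,7,1)
river: ρ → (1,7,-3)
ρ-cycle length = 6 (tail of 1 descent step not counted)

6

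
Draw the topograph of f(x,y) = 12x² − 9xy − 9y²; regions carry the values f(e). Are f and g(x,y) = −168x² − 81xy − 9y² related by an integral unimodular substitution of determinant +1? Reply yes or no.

D₁ = 513, D₂ = 513
river cycle of f (length 6): (-9, 9, 12), (12, 15, -6), (-6, 21, 3), (3, 21, -6), (-6, 15, 12), (12, 9, -9)
river cycle of g (length 6): (-9, 9, 12), (12, 15, -6), (-6, 21, 3), (3, 21, -6), (-6, 15, 12), (12, 9, -9)
cycles coincide ⇒ equivalent

yes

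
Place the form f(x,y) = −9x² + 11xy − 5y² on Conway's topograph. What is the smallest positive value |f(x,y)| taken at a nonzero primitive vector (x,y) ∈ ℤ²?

translate: b→7 (≡-11 mod 18), so (9,-11,5)→(9,7,3)
flip: (9,7,3)→(3,-7,9)
translate: b→-1 (≡-7 mod 6), so (3,-7,9)→(3,-1,5)
reduced (well bottom): (3,-1,5) with a≤c, −a<b≤a
well minimum |f| = |-3| = 3 (negative-definite)

3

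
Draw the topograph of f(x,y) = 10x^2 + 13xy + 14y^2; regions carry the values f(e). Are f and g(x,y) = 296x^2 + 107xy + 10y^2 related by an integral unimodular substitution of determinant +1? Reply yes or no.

D₁ = -391, D₂ = -391
f: translate: b→-7 (≡13 mod 20), so (10,13,14)→(10,-7,11)
f: reduced (well bottom): (10,-7,11) with a≤c, −a<b≤a
g: flip: (296,107,10)→(10,-107,296)
g: translate: b→-7 (≡-107 mod 20), so (10,-107,296)→(10,-7,11)
g: reduced (well bottom): (10,-7,11) with a≤c, −a<b≤a
reduced forms (10, -7, 11) vs (10, -7, 11) ⇒ equivalent

yes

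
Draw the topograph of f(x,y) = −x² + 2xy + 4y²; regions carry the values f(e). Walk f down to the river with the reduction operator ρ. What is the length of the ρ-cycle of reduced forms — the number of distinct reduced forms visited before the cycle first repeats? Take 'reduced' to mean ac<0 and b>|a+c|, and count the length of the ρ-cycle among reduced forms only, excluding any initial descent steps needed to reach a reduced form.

D = 20, ⌊√D⌋ = 4
descent: ρ → (4,-2,-1)
descent: ρ → (-1,4,1)  [lands on river]
river: ρ → (1,4,-1)
ρ-cycle length = 2 (tail of 2 descent steps not counted)

2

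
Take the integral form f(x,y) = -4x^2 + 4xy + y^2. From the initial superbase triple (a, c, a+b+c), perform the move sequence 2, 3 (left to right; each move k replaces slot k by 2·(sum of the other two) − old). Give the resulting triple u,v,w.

start (-4,1,1) = (f(1,0),f(0,1),f(1,1))
replace slot 2: 2·((-4)+1) − 1 = -7 → (-4,-7,1)
replace slot 3: 2·((-4)+(-7)) − 1 = -23 → (-4,-7,-23)

-4,-7,-23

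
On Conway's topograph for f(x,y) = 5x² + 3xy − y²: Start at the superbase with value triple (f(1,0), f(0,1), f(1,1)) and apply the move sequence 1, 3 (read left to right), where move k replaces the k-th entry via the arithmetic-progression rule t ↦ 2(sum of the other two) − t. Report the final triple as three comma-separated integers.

start (5,-1,7) = (f(1,0),f(0,1),f(1,1))
replace slot 1: 2·((-1)+7) − 5 = 7 → (7,-1,7)
replace slot 3: 2·(7+(-1)) − 7 = 5 → (7,-1,5)

7,-1,5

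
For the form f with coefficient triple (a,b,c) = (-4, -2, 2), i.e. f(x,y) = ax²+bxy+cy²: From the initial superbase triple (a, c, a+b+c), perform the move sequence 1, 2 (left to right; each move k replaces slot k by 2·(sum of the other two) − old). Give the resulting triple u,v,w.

start (-4,2,-4) = (f(1,0),f(0,1),f(1,1))
replace slot 1: 2·(2+(-4)) − (-4) = 0 → (0,2,-4)
replace slot 2: 2·(0+(-4)) − 2 = -10 → (0,-10,-4)

0,-10,-4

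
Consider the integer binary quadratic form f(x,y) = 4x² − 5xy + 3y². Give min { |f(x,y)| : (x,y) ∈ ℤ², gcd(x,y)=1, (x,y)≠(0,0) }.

translate: b→3 (≡-5 mod 8), so (4,-5,3)→(4,3,2)
flip: (4,3,2)→(2,-3,4)
translate: b→1 (≡-3 mod 4), so (2,-3,4)→(2,1,3)
reduced (well bottom): (2,1,3) with a≤c, −a<b≤a
well minimum = a = 2

2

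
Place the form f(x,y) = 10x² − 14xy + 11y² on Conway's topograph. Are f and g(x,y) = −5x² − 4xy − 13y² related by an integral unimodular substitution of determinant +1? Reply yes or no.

D₁ = -244, D₂ = -244
f: translate: b→6 (≡-14 mod 20), so (10,-14,11)→(10,6,7)
f: flip: (10,6,7)→(7,-6,10)
f: reduced (well bottom): (7,-6,10) with a≤c, −a<b≤a
g is negative-definite; reduce −g:
−g: reduced (well bottom): (5,4,13) with a≤c, −a<b≤a
flip sign back: reduced form of g is (-5,-4,-13)
reduced forms (7, -6, 10) vs (-5, -4, -13) ⇒ inequivalent

no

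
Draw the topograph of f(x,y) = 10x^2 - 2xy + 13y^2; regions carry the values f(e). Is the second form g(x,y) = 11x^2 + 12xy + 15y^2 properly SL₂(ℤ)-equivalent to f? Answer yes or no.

D₁ = -516, D₂ = -516
f: reduced (well bottom): (10,-2,13) with a≤c, −a<b≤a
g: translate: b→-10 (≡12 mod 22), so (11,12,15)→(11,-10,14)
g: reduced (well bottom): (11,-10,14) with a≤c, −a<b≤a
reduced forms (10, -2, 13) vs (11, -10, 14) ⇒ inequivalent

no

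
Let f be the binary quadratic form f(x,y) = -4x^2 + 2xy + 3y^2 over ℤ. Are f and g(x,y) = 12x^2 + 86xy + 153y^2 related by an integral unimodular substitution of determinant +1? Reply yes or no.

D₁ = 52, D₂ = 52
river cycle of f (length 10): (3, 4, -3), (-3, 2, 4), (4, 6, -1), (-1, 6, 4), (4, 2, -3), (-3, 4, 3), (3, 2, -4), (-4, 6, 1), (1, 6, -4), (-4, 2, 3)
river cycle of g (length 10): (1, 6, -4), (-4, 2, 3), (3, 4, -3), (-3, 2, 4), (4, 6, -1), (-1, 6, 4), (4, 2, -3), (-3, 4, 3), (3, 2, -4), (-4, 6, 1)
cycles coincide ⇒ equivalent

yes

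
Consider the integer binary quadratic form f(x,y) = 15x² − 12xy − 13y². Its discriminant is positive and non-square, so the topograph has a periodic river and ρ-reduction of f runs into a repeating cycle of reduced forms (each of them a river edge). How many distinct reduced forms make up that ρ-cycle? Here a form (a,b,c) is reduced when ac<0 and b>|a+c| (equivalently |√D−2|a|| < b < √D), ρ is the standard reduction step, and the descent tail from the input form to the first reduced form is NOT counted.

D = 924, ⌊√D⌋ = 30
descent: ρ → (-13,12,15)  [lands on river]
river: ρ → (15,18,-10)
river: ρ → (-10,22,11)
river: ρ → (11,22,-10)
river: ρ → (-10,18,15)
river: ρ → (15,12,-13)
river: ρ → (-13,14,14)
river: ρ → (14,14,-13)
ρ-cycle length = 8 (tail of 1 descent step not counted)

8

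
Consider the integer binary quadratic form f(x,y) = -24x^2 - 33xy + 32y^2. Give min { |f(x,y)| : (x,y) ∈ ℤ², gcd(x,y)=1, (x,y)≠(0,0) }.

descent: ρ → (32,33,-24)  [lands on river]
river: ρ → (-24,63,2)
river: ρ → (2,61,-55)
river: ρ → (-55,49,8)
river: ρ → (8,63,-6)
river: ρ → (-6,57,38)
river: ρ → (38,19,-25)
river: ρ → (-25,31,32)
closes: descent 1, river 8
min |a| on river = 2

2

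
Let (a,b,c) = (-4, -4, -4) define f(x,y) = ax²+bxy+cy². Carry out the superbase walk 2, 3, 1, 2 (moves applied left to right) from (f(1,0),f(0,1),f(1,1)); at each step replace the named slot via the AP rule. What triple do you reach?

start (-4,-4,-12) = (f(1,0),f(0,1),f(1,1))
replace slot 2: 2·((-4)+(-12)) − (-4) = -28 → (-4,-28,-12)
replace slot 3: 2·((-4)+(-28)) − (-12) = -52 → (-4,-28,-52)
replace slot 1: 2·((-28)+(-52)) − (-4) = -156 → (-156,-28,-52)
replace slot 2: 2·((-156)+(-52)) − (-28) = -388 → (-156,-388,-52)

-156,-388,-52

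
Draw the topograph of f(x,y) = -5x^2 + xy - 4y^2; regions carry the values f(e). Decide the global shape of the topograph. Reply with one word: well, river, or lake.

D = b²−4ac = 1² − 4·(-5)·(-4) = -79
D < 0 ⇒ definite ⇒ every region one sign ⇒ single well

well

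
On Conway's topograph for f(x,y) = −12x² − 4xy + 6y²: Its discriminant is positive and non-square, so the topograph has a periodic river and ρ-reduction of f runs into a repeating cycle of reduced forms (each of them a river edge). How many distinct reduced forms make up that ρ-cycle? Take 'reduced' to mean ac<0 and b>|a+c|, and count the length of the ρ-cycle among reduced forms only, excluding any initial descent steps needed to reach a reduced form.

D = 304, ⌊√D⌋ = 17
descent: ρ → (6,16,-2)  [lands on river]
river: ρ → (-2,16,6)
river: ρ → (6,8,-10)
river: ρ → (-10,12,4)
river: ρ → (4,12,-10)
river: ρ → (-10,8,6)
ρ-cycle length = 6 (tail of 1 descent step not counted)

6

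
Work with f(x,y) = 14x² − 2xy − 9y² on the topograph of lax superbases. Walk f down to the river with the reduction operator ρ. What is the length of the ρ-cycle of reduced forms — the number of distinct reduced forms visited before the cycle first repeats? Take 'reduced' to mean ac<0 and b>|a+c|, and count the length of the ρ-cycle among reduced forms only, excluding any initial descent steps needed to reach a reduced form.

D = 508, ⌊√D⌋ = 22
descent: ρ → (-9,20,3)  [lands on river]
river: ρ → (3,22,-2)
river: ρ → (-2,22,3)
river: ρ → (3,20,-9)
river: ρ → (-9,16,7)
river: ρ → (7,12,-13)
river: ρ → (-13,14,6)
river: ρ → (6,22,-1)
river: ρ → (-1,22,6)
river: ρ → (6,14,-13)
river: ρ → (-13,12,7)
river: ρ → (7,16,-9)
ρ-cycle length = 12 (tail of 1 descent step not counted)

12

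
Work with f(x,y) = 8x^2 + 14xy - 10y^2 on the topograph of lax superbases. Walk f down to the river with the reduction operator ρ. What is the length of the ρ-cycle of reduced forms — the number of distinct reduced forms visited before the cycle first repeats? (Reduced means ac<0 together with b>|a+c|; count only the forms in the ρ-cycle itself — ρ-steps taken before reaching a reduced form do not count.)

D = 516, ⌊√D⌋ = 22
river: ρ → (-10,6,12)
river: ρ → (12,18,-4)
river: ρ → (-4,22,2)
river: ρ → (2,22,-4)
river: ρ → (-4,18,12)
river: ρ → (12,6,-10)
river: ρ → (-10,14,8)
river: ρ → (8,18,-6)
river: ρ → (-6,18,8)
river: ρ → (8,14,-10)
ρ-cycle length = 10 (tail of 0 descent steps not counted)

10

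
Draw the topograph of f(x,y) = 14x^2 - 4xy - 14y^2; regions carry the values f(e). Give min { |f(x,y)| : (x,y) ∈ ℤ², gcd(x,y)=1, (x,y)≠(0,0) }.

descent: ρ → (-14,4,14)  [lands on river]
river: ρ → (14,24,-4)
river: ρ → (-4,24,14)
river: ρ → (14,4,-14)
river: ρ → (-14,24,4)
river: ρ → (4,24,-14)
closes: descent 1, river 6
min |a| on river = 4

4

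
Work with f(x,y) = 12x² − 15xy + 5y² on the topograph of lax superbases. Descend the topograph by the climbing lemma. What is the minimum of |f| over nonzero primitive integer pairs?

translate: b→9 (≡-15 mod 24), so (12,-15,5)→(12,9,2)
flip: (12,9,2)→(2,-9,12)
translate: b→-1 (≡-9 mod 4), so (2,-9,12)→(2,-1,2)
flip: (2,-1,2)→(2,1,2)
reduced (well bottom): (2,1,2) with a≤c, −a<b≤a
well minimum = a = 2

2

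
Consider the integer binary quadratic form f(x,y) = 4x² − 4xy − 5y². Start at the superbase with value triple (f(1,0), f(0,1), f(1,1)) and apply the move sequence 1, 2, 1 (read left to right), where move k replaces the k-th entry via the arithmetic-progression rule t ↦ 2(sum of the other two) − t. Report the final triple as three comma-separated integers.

start (4,-5,-5) = (f(1,0),f(0,1),f(1,1))
replace slot 1: 2·((-5)+(-5)) − 4 = -24 → (-24,-5,-5)
replace slot 2: 2·((-24)+(-5)) − (-5) = -53 → (-24,-53,-5)
replace slot 1: 2·((-53)+(-5)) − (-24) = -92 → (-92,-53,-5)

-92,-53,-5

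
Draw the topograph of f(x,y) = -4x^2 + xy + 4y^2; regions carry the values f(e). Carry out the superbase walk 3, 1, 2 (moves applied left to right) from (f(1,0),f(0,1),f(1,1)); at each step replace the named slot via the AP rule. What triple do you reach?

start (-4,4,1) = (f(1,0),f(0,1),f(1,1))
replace slot 3: 2·((-4)+4) − 1 = -1 → (-4,4,-1)
replace slot 1: 2·(4+(-1)) − (-4) = 10 → (10,4,-1)
replace slot 2: 2·(10+(-1)) − 4 = 14 → (10,14,-1)

10,14,-1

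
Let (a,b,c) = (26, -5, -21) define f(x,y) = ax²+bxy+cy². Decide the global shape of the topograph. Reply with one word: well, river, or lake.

D = b²−4ac = (-5)² − 4·26·(-21) = 2209
D = 47² is a perfect square ⇒ form factors over ℤ ⇒ lakes

lake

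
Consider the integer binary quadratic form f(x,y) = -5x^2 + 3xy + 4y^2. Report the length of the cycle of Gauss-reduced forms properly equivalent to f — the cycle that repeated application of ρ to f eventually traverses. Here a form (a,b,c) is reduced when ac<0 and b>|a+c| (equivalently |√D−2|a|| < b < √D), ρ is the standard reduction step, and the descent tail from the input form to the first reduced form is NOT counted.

D = 89, ⌊√D⌋ = 9
river: ρ → (4,5,-4)
river: ρ → (-4,3,5)
river: ρ → (5,7,-2)
river: ρ → (-2,9,1)
river: ρ → (1,9,-2)
river: ρ → (-2,7,5)
river: ρ → (5,3,-4)
river: ρ → (-4,5,4)
river: ρ → (4,3,-5)
river: ρ → (-5,7,2)
river: ρ → (2,9,-1)
river: ρ → (-1,9,2)
river: ρ → (2,7,-5)
river: ρ → (-5,3,4)
ρ-cycle length = 14 (tail of 0 descent steps not counted)

14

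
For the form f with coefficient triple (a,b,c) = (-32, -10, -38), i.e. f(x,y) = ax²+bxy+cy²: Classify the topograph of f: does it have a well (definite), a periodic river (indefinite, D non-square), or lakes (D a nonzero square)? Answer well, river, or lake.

D = b²−4ac = (-10)² − 4·(-32)·(-38) = -4764
D < 0 ⇒ definite ⇒ every region one sign ⇒ single well

well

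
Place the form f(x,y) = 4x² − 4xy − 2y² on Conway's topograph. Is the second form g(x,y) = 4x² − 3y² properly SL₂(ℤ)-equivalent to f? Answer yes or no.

D₁ = 48, D₂ = 48
river cycle of f (length 2): (-2, 4, 4), (4, 4, -2)
river cycle of g (length 2): (-3, 6, 1), (1, 6, -3)
cycles differ ⇒ inequivalent

no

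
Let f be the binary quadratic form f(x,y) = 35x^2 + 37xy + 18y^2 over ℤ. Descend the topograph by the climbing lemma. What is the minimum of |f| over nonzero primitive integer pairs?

translate: b→-33 (≡37 mod 70), so (35,37,18)→(35,-33,16)
flip: (35,-33,16)→(16,33,35)
translate: b→1 (≡33 mod 32), so (16,33,35)→(16,1,18)
reduced (well bottom): (16,1,18) with a≤c, −a<b≤a
well minimum = a = 16

16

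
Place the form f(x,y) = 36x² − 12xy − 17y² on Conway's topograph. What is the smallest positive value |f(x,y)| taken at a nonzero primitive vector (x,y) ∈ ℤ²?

descent: ρ → (-17,46,7)  [lands on river]
river: ρ → (7,38,-41)
river: ρ → (-41,44,4)
river: ρ → (4,44,-41)
river: ρ → (-41,38,7)
river: ρ → (7,46,-17)
river: ρ → (-17,22,31)
river: ρ → (31,40,-8)
river: ρ → (-8,40,31)
river: ρ → (31,22,-17)
closes: descent 1, river 10
min |a| on river = 4

4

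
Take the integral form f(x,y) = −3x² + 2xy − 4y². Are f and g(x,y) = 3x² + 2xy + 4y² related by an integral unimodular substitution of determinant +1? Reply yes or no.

D₁ = -44, D₂ = -44
f is negative-definite; reduce −f:
−f: reduced (well bottom): (3,-2,4) with a≤c, −a<b≤a
flip sign back: reduced form of f is (-3,2,-4)
g: reduced (well bottom): (3,2,4) with a≤c, −a<b≤a
reduced forms (-3, 2, -4) vs (3, 2, 4) ⇒ inequivalent

no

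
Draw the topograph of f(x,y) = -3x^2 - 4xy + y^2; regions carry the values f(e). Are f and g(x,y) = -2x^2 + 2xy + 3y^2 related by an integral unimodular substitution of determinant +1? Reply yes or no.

D₁ = 28, D₂ = 28
river cycle of f (length 4): (1, 4, -3), (-3, 2, 2), (2, 2, -3), (-3, 4, 1)
river cycle of g (length 4): (3, 4, -1), (-1, 4, 3), (3, 2, -2), (-2, 2, 3)
cycles differ ⇒ inequivalent

no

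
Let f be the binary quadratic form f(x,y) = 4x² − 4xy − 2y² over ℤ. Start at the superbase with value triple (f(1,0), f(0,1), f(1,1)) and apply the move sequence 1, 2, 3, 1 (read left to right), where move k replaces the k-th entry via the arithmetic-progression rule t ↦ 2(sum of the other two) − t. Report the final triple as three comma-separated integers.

start (4,-2,-2) = (f(1,0),f(0,1),f(1,1))
replace slot 1: 2·((-2)+(-2)) − 4 = -12 → (-12,-2,-2)
replace slot 2: 2·((-12)+(-2)) − (-2) = -26 → (-12,-26,-2)
replace slot 3: 2·((-12)+(-26)) − (-2) = -74 → (-12,-26,-74)
replace slot 1: 2·((-26)+(-74)) − (-12) = -188 → (-188,-26,-74)

-188,-26,-74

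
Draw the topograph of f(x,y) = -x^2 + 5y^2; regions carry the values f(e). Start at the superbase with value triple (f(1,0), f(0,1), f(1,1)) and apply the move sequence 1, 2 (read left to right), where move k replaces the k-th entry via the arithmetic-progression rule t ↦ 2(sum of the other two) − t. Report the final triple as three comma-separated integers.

start (-1,5,4) = (f(1,0),f(0,1),f(1,1))
replace slot 1: 2·(5+4) − (-1) = 19 → (19,5,4)
replace slot 2: 2·(19+4) − 5 = 41 → (19,41,4)

19,41,4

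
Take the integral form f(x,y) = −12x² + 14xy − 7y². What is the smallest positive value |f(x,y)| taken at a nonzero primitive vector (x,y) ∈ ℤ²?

translate: b→10 (≡-14 mod 24), so (12,-14,7)→(12,10,5)
flip: (12,10,5)→(5,-10,12)
translate: b→0 (≡-10 mod 10), so (5,-10,12)→(5,0,7)
reduced (well bottom): (5,0,7) with a≤c, −a<b≤a
well minimum |f| = |-5| = 5 (negative-definite)

5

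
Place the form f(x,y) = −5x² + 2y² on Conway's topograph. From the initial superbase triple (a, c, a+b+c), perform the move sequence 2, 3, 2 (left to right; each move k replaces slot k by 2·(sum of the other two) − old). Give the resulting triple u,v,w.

start (-5,2,-3) = (f(1,0),f(0,1),f(1,1))
replace slot 2: 2·((-5)+(-3)) − 2 = -18 → (-5,-18,-3)
replace slot 3: 2·((-5)+(-18)) − (-3) = -43 → (-5,-18,-43)
replace slot 2: 2·((-5)+(-43)) − (-18) = -78 → (-5,-78,-43)

-5,-78,-43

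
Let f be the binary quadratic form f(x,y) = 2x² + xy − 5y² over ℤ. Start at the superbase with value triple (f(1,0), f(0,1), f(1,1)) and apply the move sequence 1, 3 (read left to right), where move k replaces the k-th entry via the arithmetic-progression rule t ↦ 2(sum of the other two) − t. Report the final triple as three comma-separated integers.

start (2,-5,-2) = (f(1,0),f(0,1),f(1,1))
replace slot 1: 2·((-5)+(-2)) − 2 = -16 → (-16,-5,-2)
replace slot 3: 2·((-16)+(-5)) − (-2) = -40 → (-16,-5,-40)

-16,-5,-40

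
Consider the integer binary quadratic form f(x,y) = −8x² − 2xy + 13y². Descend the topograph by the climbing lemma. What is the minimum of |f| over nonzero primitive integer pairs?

descent: ρ → (13,2,-8)
descent: ρ → (-8,14,7)  [lands on river]
river: ρ → (7,14,-8)
river: ρ → (-8,18,3)
river: ρ → (3,18,-8)
closes: descent 2, river 4
min |a| on river = 3

3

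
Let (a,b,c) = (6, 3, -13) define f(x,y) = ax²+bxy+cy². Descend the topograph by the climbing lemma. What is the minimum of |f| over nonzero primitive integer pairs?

descent: ρ → (-13,-3,6)
descent: ρ → (6,15,-4)  [lands on river]
river: ρ → (-4,17,2)
river: ρ → (2,15,-12)
river: ρ → (-12,9,5)
river: ρ → (5,11,-10)
river: ρ → (-10,9,6)
closes: descent 2, river 6
min |a| on river = 2

2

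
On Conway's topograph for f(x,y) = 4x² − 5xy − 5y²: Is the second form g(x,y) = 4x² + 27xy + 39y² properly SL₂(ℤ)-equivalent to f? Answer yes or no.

D₁ = 105, D₂ = 105
river cycle of f (length 6): (-5, 5, 4), (4, 3, -6), (-6, 9, 1), (1, 9, -6), (-6, 3, 4), (4, 5, -5)
river cycle of g (length 6): (4, 3, -6), (-6, 9, 1), (1, 9, -6), (-6, 3, 4), (4, 5, -5), (-5, 5, 4)
cycles coincide ⇒ equivalent

yes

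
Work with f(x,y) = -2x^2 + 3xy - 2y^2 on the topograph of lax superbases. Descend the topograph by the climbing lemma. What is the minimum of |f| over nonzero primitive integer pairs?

translate: b→1 (≡-3 mod 4), so (2,-3,2)→(2,1,1)
flip: (2,1,1)→(1,-1,2)
translate: b→1 (≡-1 mod 2), so (1,-1,2)→(1,1,2)
reduced (well bottom): (1,1,2) with a≤c, −a<b≤a
well minimum |f| = |-1| = 1 (negative-definite)

1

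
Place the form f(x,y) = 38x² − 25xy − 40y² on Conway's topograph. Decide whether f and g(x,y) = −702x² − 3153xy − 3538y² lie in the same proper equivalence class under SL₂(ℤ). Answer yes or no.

D₁ = 6705, D₂ = 6705
river cycle of f (length 16): (-40, 25, 38), (38, 51, -27), (-27, 57, 32), (32, 71, -13), (-13, 59, 62), (62, 65, -10), (-10, 75, 27), (27, 33, -52), (-52, 71, 8), (8, 73, -43), … (6 more)
river cycle of g (length 16): (-40, 25, 38), (38, 51, -27), (-27, 57, 32), (32, 71, -13), (-13, 59, 62), (62, 65, -10), (-10, 75, 27), (27, 33, -52), (-52, 71, 8), (8, 73, -43), … (6 more)
cycles coincide ⇒ equivalent

yes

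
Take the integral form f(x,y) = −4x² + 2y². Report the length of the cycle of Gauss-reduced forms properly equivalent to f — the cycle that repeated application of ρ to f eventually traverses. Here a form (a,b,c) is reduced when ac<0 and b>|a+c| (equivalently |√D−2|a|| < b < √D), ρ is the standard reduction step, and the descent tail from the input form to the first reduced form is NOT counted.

D = 32, ⌊√D⌋ = 5
descent: ρ → (2,4,-2)  [lands on river]
river: ρ → (-2,4,2)
ρ-cycle length = 2 (tail of 1 descent step not counted)

2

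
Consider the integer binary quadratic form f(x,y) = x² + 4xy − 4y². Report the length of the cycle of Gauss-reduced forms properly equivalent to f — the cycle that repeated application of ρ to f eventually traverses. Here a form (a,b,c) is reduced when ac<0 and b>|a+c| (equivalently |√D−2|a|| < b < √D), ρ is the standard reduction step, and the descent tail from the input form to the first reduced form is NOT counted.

D = 32, ⌊√D⌋ = 5
river: ρ → (-4,4,1)
river: ρ → (1,4,-4)
ρ-cycle length = 2 (tail of 0 descent steps not counted)

2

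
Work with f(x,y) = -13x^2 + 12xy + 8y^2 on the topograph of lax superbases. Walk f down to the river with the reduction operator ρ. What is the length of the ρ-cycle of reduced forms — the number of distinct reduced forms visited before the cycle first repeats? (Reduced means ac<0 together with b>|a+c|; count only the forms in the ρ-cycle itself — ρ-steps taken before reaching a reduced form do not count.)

D = 560, ⌊√D⌋ = 23
river: ρ → (8,20,-5)
river: ρ → (-5,20,8)
river: ρ → (8,12,-13)
river: ρ → (-13,14,7)
river: ρ → (7,14,-13)
river: ρ → (-13,12,8)
ρ-cycle length = 6 (tail of 0 descent steps not counted)

6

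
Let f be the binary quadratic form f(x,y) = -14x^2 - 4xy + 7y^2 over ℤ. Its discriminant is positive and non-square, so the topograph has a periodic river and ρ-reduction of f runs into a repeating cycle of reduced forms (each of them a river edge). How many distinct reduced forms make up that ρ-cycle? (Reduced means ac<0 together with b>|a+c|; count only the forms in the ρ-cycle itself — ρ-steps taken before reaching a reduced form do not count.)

D = 408, ⌊√D⌋ = 20
descent: ρ → (7,18,-3)  [lands on river]
river: ρ → (-3,18,7)
river: ρ → (7,10,-11)
river: ρ → (-11,12,6)
river: ρ → (6,12,-11)
river: ρ → (-11,10,7)
ρ-cycle length = 6 (tail of 1 descent step not counted)

6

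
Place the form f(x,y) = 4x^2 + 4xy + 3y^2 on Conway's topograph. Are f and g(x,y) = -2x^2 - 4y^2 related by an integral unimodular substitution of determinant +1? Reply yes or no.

D₁ = -32, D₂ = -32
f: flip: (4,4,3)→(3,-4,4)
f: translate: b→2 (≡-4 mod 6), so (3,-4,4)→(3,2,3)
f: reduced (well bottom): (3,2,3) with a≤c, −a<b≤a
g is negative-definite; reduce −g:
−g: reduced (well bottom): (2,0,4) with a≤c, −a<b≤a
flip sign back: reduced form of g is (-2,0,-4)
reduced forms (3, 2, 3) vs (-2, 0, -4) ⇒ inequivalent

no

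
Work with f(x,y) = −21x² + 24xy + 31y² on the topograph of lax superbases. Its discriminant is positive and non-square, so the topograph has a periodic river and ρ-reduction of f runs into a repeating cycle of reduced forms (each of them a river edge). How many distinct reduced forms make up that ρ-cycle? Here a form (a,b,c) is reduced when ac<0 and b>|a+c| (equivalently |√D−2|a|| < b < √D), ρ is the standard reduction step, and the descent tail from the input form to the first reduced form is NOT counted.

D = 3180, ⌊√D⌋ = 56
river: ρ → (31,38,-14)
river: ρ → (-14,46,19)
river: ρ → (19,30,-30)
river: ρ → (-30,30,19)
river: ρ → (19,46,-14)
river: ρ → (-14,38,31)
river: ρ → (31,24,-21)
river: ρ → (-21,18,34)
river: ρ → (34,50,-5)
river: ρ → (-5,50,34)
river: ρ → (34,18,-21)
river: ρ → (-21,24,31)
ρ-cycle length = 12 (tail of 0 descent steps not counted)

12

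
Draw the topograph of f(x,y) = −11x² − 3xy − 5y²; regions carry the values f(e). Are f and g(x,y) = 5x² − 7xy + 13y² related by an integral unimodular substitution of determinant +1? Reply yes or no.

D₁ = -211, D₂ = -211
f is negative-definite; reduce −f:
−f: flip: (11,3,5)→(5,-3,11)
−f: reduced (well bottom): (5,-3,11) with a≤c, −a<b≤a
flip sign back: reduced form of f is (-5,3,-11)
g: translate: b→3 (≡-7 mod 10), so (5,-7,13)→(5,3,11)
g: reduced (well bottom): (5,3,11) with a≤c, −a<b≤a
reduced forms (-5, 3, -11) vs (5, 3, 11) ⇒ inequivalent

no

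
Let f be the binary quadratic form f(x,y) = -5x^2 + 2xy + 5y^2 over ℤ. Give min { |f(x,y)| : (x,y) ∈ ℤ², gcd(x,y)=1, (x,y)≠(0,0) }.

river: ρ → (5,8,-2)
river: ρ → (-2,8,5)
river: ρ → (5,2,-5)
river: ρ → (-5,8,2)
river: ρ → (2,8,-5)
river: ρ → (-5,2,5)
closes: descent 0, river 6
min |a| on river = 2

2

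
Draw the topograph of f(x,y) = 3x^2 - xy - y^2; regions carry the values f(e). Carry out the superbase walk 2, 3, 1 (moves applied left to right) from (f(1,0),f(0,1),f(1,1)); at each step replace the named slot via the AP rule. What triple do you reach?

start (3,-1,1) = (f(1,0),f(0,1),f(1,1))
replace slot 2: 2·(3+1) − (-1) = 9 → (3,9,1)
replace slot 3: 2·(3+9) − 1 = 23 → (3,9,23)
replace slot 1: 2·(9+23) − 3 = 61 → (61,9,23)

61,9,23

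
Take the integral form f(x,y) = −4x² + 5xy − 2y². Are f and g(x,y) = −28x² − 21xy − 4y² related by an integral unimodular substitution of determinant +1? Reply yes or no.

D₁ = -7, D₂ = -7
f is negative-definite; reduce −f:
−f: translate: b→3 (≡-5 mod 8), so (4,-5,2)→(4,3,1)
−f: flip: (4,3,1)→(1,-3,4)
−f: translate: b→1 (≡-3 mod 2), so (1,-3,4)→(1,1,2)
−f: reduced (well bottom): (1,1,2) with a≤c, −a<b≤a
flip sign back: reduced form of f is (-1,-1,-2)
g is negative-definite; reduce −g:
−g: flip: (28,21,4)→(4,-21,28)
−g: translate: b→3 (≡-21 mod 8), so (4,-21,28)→(4,3,1)
−g: flip: (4,3,1)→(1,-3,4)
−g: translate: b→1 (≡-3 mod 2), so (1,-3,4)→(1,1,2)
−g: reduced (well bottom): (1,1,2) with a≤c, −a<b≤a
flip sign back: reduced form of g is (-1,-1,-2)
reduced forms (-1, -1, -2) vs (-1, -1, -2) ⇒ equivalent

yes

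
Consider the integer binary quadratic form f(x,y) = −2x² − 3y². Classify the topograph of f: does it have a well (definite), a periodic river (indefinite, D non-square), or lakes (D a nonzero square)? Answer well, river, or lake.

D = b²−4ac = 0² − 4·(-2)·(-3) = -24
D < 0 ⇒ definite ⇒ every region one sign ⇒ single well

well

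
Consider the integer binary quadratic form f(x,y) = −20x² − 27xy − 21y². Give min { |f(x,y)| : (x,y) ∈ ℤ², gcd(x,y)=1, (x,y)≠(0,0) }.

translate: b→-13 (≡27 mod 40), so (20,27,21)→(20,-13,14)
flip: (20,-13,14)→(14,13,20)
reduced (well bottom): (14,13,20) with a≤c, −a<b≤a
well minimum |f| = |-14| = 14 (negative-definite)

14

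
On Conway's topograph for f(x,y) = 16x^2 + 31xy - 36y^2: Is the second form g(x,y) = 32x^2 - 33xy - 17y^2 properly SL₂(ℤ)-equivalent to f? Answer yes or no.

D₁ = 3265, D₂ = 3265
river cycle of f (length 66): (-36, 41, 11), (11, 47, -24), (-24, 49, 9), (9, 41, -44), (-44, 47, 6), (6, 49, -36), (-36, 23, 19), (19, 53, -6), (-6, 55, 10), (10, 45, -31), … (56 more)
river cycle of g (length 74): (-17, 33, 32), (32, 31, -18), (-18, 41, 22), (22, 47, -12), (-12, 49, 18), (18, 23, -38), (-38, 53, 3), (3, 55, -20), (-20, 25, 33), (33, 41, -12), … (64 more)
cycles differ ⇒ inequivalent

no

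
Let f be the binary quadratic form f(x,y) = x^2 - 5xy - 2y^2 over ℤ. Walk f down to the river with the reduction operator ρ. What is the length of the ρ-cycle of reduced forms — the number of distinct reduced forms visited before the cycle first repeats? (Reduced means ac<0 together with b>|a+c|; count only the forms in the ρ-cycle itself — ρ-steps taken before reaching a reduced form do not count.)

D = 33, ⌊√D⌋ = 5
descent: ρ → (-2,5,1)  [lands on river]
river: ρ → (1,5,-2)
river: ρ → (-2,3,3)
river: ρ → (3,3,-2)
ρ-cycle length = 4 (tail of 1 descent step not counted)

4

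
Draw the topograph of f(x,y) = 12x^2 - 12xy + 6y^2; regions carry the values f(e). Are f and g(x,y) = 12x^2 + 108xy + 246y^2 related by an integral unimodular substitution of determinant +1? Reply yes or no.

D₁ = -144, D₂ = -144
f: translate: b→12 (≡-12 mod 24), so (12,-12,6)→(12,12,6)
f: flip: (12,12,6)→(6,-12,12)
f: translate: b→0 (≡-12 mod 12), so (6,-12,12)→(6,0,6)
f: reduced (well bottom): (6,0,6) with a≤c, −a<b≤a
g: translate: b→12 (≡108 mod 24), so (12,108,246)→(12,12,6)
g: flip: (12,12,6)→(6,-12,12)
g: translate: b→0 (≡-12 mod 12), so (6,-12,12)→(6,0,6)
g: reduced (well bottom): (6,0,6) with a≤c, −a<b≤a
reduced forms (6, 0, 6) vs (6, 0, 6) ⇒ equivalent

yes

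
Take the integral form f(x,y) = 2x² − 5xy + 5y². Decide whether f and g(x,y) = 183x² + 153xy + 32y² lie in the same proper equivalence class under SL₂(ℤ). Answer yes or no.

D₁ = -15, D₂ = -15
f: translate: b→-1 (≡-5 mod 4), so (2,-5,5)→(2,-1,2)
f: flip: (2,-1,2)→(2,1,2)
f: reduced (well bottom): (2,1,2) with a≤c, −a<b≤a
g: flip: (183,153,32)→(32,-153,183)
g: translate: b→-25 (≡-153 mod 64), so (32,-153,183)→(32,-25,5)
g: flip: (32,-25,5)→(5,25,32)
g: translate: b→5 (≡25 mod 10), so (5,25,32)→(5,5,2)
g: flip: (5,5,2)→(2,-5,5)
g: translate: b→-1 (≡-5 mod 4), so (2,-5,5)→(2,-1,2)
g: flip: (2,-1,2)→(2,1,2)
g: reduced (well bottom): (2,1,2) with a≤c, −a<b≤a
reduced forms (2, 1, 2) vs (2, 1, 2) ⇒ equivalent

yes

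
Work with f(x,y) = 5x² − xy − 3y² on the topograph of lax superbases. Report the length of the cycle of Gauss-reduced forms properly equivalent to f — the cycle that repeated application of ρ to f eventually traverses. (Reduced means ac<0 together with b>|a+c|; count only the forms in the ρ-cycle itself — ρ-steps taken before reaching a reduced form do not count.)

D = 61, ⌊√D⌋ = 7
descent: ρ → (-3,7,1)  [lands on river]
river: ρ → (1,7,-3)
river: ρ → (-3,5,3)
river: ρ → (3,7,-1)
river: ρ → (-1,7,3)
river: ρ → (3,5,-3)
ρ-cycle length = 6 (tail of 1 descent step not counted)

6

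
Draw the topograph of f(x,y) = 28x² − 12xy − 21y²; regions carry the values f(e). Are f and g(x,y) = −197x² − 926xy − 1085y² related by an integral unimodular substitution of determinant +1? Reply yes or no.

D₁ = 2496, D₂ = 2496
river cycle of f (length 4): (-21, 12, 28), (28, 44, -5), (-5, 46, 19), (19, 30, -21)
river cycle of g (length 4): (-21, 12, 28), (28, 44, -5), (-5, 46, 19), (19, 30, -21)
cycles coincide ⇒ equivalent

yes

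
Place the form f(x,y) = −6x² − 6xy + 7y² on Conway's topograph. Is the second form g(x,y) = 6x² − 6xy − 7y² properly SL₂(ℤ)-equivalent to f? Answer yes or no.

D₁ = 204, D₂ = 204
river cycle of f (length 6): (7, 6, -6), (-6, 6, 7), (7, 8, -5), (-5, 12, 3), (3, 12, -5), (-5, 8, 7)
river cycle of g (length 6): (-7, 6, 6), (6, 6, -7), (-7, 8, 5), (5, 12, -3), (-3, 12, 5), (5, 8, -7)
cycles differ ⇒ inequivalent

no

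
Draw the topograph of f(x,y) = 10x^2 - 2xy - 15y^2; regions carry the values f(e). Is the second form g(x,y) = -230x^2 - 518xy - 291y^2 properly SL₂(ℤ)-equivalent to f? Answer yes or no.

D₁ = 604, D₂ = 604
river cycle of f (length 20): (10, 18, -7), (-7, 24, 1), (1, 24, -7), (-7, 18, 10), (10, 22, -3), (-3, 20, 17), (17, 14, -6), (-6, 22, 5), (5, 18, -14), (-14, 10, 9), … (10 more)
river cycle of g (length 20): (-3, 22, 10), (10, 18, -7), (-7, 24, 1), (1, 24, -7), (-7, 18, 10), (10, 22, -3), (-3, 20, 17), (17, 14, -6), (-6, 22, 5), (5, 18, -14), … (10 more)
cycles coincide ⇒ equivalent

yes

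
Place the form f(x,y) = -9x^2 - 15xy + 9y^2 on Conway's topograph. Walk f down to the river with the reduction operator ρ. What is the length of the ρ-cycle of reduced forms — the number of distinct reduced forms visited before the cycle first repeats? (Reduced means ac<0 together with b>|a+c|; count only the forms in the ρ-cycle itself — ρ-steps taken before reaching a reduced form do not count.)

D = 549, ⌊√D⌋ = 23
descent: ρ → (9,15,-9)  [lands on river]
river: ρ → (-9,21,3)
river: ρ → (3,21,-9)
river: ρ → (-9,15,9)
river: ρ → (9,21,-3)
river: ρ → (-3,21,9)
ρ-cycle length = 6 (tail of 1 descent step not counted)

6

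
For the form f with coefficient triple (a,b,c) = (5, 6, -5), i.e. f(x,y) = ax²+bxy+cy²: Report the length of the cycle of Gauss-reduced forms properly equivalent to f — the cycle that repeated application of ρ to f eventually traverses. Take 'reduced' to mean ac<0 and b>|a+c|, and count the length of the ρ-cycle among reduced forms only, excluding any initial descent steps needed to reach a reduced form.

D = 136, ⌊√D⌋ = 11
river: ρ → (-5,4,6)
river: ρ → (6,8,-3)
river: ρ → (-3,10,3)
river: ρ → (3,8,-6)
river: ρ → (-6,4,5)
river: ρ → (5,6,-5)
ρ-cycle length = 6 (tail of 0 descent steps not counted)

6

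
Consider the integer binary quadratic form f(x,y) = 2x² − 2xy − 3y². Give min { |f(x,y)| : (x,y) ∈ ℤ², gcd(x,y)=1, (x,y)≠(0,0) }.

descent: ρ → (-3,2,2)  [lands on river]
river: ρ → (2,2,-3)
river: ρ → (-3,4,1)
river: ρ → (1,4,-3)
closes: descent 1, river 4
min |a| on river = 1

1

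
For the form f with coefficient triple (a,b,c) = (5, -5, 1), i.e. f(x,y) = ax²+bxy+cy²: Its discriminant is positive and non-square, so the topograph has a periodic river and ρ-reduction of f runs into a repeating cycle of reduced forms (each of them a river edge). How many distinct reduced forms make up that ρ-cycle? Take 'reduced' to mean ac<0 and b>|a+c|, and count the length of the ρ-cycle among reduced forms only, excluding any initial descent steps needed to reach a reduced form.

D = 5, ⌊√D⌋ = 2
descent: ρ → (1,1,-1)  [lands on river]
river: ρ → (-1,1,1)
ρ-cycle length = 2 (tail of 1 descent step not counted)

2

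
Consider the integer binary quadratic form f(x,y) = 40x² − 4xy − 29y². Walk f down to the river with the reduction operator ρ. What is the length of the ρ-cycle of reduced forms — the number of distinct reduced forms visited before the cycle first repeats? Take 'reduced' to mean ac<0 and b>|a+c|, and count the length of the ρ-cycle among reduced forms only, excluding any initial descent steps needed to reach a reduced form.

D = 4656, ⌊√D⌋ = 68
descent: ρ → (-29,62,7)  [lands on river]
river: ρ → (7,64,-20)
river: ρ → (-20,56,19)
river: ρ → (19,58,-17)
river: ρ → (-17,44,40)
river: ρ → (40,36,-21)
river: ρ → (-21,48,28)
river: ρ → (28,64,-5)
river: ρ → (-5,66,15)
river: ρ → (15,54,-29)
ρ-cycle length = 10 (tail of 1 descent step not counted)

10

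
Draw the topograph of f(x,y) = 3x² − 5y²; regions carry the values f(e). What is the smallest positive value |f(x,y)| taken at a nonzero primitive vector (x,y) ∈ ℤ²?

descent: ρ → (-5,0,3)
descent: ρ → (3,6,-2)  [lands on river]
river: ρ → (-2,6,3)
closes: descent 2, river 2
min |a| on river = 2

2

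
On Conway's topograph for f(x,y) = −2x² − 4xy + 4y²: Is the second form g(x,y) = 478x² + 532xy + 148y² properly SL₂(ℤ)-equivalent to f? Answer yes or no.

D₁ = 48, D₂ = 48
river cycle of f (length 2): (4, 4, -2), (-2, 4, 4)
river cycle of g (length 2): (-2, 4, 4), (4, 4, -2)
cycles coincide ⇒ equivalent

yes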